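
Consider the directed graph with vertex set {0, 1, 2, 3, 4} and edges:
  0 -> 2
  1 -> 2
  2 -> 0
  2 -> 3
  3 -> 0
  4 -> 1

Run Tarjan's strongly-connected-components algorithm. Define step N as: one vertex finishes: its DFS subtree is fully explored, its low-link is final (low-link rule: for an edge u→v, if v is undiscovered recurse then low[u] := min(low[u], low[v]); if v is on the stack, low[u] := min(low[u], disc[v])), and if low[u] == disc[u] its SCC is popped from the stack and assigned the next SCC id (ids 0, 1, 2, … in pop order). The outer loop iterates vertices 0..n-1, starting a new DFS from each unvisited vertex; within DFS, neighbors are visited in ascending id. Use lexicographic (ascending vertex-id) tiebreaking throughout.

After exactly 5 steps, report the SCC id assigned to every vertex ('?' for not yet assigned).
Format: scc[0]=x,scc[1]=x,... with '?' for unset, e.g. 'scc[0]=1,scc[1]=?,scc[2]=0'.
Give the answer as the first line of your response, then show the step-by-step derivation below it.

scc[0]=0,scc[1]=1,scc[2]=0,scc[3]=0,scc[4]=2

step 1: low=(low[0]=0,low[1]=?,low[2]=0,low[3]=0,low[4]=?); scc=(scc[0]=?,scc[1]=?,scc[2]=?,scc[3]=?,scc[4]=?)
step 2: low=(low[0]=0,low[1]=?,low[2]=0,low[3]=0,low[4]=?); scc=(scc[0]=?,scc[1]=?,scc[2]=?,scc[3]=?,scc[4]=?)
step 3: low=(low[0]=0,low[1]=?,low[2]=0,low[3]=0,low[4]=?); scc=(scc[0]=0,scc[1]=?,scc[2]=0,scc[3]=0,scc[4]=?)
step 4: low=(low[0]=0,low[1]=3,low[2]=0,low[3]=0,low[4]=?); scc=(scc[0]=0,scc[1]=1,scc[2]=0,scc[3]=0,scc[4]=?)
step 5: low=(low[0]=0,low[1]=3,low[2]=0,low[3]=0,low[4]=4); scc=(scc[0]=0,scc[1]=1,scc[2]=0,scc[3]=0,scc[4]=2)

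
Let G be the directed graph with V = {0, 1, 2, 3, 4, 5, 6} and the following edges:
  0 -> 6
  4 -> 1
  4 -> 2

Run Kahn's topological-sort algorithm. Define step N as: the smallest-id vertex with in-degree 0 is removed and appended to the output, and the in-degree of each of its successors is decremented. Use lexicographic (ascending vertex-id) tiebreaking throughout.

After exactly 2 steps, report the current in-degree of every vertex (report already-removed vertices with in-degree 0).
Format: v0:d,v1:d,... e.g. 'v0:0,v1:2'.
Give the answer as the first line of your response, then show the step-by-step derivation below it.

v0:0,v1:1,v2:1,v3:0,v4:0,v5:0,v6:0

step 1: output 0; order=[0]; indeg=(0,1,1,0,0,0,0)
step 2: output 3; order=[0,3]; indeg=(0,1,1,0,0,0,0)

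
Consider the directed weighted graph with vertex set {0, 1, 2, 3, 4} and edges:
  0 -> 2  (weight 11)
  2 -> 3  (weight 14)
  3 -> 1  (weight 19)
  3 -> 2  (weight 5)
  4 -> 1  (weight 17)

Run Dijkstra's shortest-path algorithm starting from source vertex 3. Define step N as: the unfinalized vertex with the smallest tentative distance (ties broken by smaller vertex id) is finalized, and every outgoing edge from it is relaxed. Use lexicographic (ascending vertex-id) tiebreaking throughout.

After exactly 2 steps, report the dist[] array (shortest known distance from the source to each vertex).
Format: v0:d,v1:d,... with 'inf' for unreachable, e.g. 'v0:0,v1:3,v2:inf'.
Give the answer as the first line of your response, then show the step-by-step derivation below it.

v0:inf,v1:19,v2:5,v3:0,v4:inf

step 1: dist = v0:inf,v1:19,v2:5,v3:0,v4:inf
step 2: dist = v0:inf,v1:19,v2:5,v3:0,v4:inf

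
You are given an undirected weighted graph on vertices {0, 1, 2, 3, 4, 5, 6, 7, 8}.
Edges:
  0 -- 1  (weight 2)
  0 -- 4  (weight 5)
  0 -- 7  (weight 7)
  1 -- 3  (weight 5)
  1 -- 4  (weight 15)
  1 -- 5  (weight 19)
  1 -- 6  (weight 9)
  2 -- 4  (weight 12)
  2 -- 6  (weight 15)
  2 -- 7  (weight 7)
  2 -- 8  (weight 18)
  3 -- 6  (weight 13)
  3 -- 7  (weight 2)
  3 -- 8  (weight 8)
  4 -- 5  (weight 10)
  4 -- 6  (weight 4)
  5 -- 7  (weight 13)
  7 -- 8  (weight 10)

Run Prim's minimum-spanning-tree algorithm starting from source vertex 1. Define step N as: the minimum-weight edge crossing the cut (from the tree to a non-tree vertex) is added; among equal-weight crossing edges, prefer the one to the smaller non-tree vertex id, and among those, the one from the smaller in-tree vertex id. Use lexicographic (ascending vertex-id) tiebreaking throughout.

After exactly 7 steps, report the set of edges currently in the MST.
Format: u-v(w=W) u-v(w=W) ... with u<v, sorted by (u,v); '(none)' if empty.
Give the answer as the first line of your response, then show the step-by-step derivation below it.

0-1(w=2) 0-4(w=5) 1-3(w=5) 2-7(w=7) 3-7(w=2) 3-8(w=8) 4-6(w=4)

step 1: add edge 0-1 (w=2); MST = {0-1(w=2)}
step 2: add edge 1-3 (w=5); MST = {0-1(w=2) 1-3(w=5)}
step 3: add edge 3-7 (w=2); MST = {0-1(w=2) 1-3(w=5) 3-7(w=2)}
step 4: add edge 0-4 (w=5); MST = {0-1(w=2) 0-4(w=5) 1-3(w=5) 3-7(w=2)}
step 5: add edge 4-6 (w=4); MST = {0-1(w=2) 0-4(w=5) 1-3(w=5) 3-7(w=2) 4-6(w=4)}
step 6: add edge 2-7 (w=7); MST = {0-1(w=2) 0-4(w=5) 1-3(w=5) 2-7(w=7) 3-7(w=2) 4-6(w=4)}
step 7: add edge 3-8 (w=8); MST = {0-1(w=2) 0-4(w=5) 1-3(w=5) 2-7(w=7) 3-7(w=2) 3-8(w=8) 4-6(w=4)}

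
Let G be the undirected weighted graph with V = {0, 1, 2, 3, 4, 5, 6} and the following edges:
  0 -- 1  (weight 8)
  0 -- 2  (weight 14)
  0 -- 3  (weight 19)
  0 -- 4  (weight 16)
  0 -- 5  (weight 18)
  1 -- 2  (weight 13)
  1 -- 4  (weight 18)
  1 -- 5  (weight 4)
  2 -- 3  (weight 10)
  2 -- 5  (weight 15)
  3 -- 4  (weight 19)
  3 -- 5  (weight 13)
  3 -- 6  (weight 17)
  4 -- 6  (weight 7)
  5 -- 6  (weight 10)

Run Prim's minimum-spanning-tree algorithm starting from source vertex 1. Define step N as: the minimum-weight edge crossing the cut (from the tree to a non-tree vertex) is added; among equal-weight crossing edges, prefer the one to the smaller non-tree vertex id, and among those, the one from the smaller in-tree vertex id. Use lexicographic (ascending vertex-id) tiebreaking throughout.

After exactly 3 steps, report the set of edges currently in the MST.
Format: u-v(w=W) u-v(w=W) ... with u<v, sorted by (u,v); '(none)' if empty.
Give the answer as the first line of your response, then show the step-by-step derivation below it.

0-1(w=8) 1-5(w=4) 5-6(w=10)

step 1: add edge 1-5 (w=4); MST = {1-5(w=4)}
step 2: add edge 0-1 (w=8); MST = {0-1(w=8) 1-5(w=4)}
step 3: add edge 5-6 (w=10); MST = {0-1(w=8) 1-5(w=4) 5-6(w=10)}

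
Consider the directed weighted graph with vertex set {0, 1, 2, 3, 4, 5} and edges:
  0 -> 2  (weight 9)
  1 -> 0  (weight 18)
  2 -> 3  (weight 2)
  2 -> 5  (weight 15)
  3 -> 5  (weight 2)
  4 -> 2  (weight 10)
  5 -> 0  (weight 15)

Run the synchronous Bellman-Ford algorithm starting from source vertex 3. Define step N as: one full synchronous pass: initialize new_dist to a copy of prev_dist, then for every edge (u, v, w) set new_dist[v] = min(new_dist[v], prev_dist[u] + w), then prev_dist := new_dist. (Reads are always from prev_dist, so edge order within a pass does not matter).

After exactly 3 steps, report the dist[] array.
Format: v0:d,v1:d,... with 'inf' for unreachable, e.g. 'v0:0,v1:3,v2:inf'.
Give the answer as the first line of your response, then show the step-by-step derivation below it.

v0:17,v1:inf,v2:26,v3:0,v4:inf,v5:2

step 1: dist = v0:inf,v1:inf,v2:inf,v3:0,v4:inf,v5:2
step 2: dist = v0:17,v1:inf,v2:inf,v3:0,v4:inf,v5:2
step 3: dist = v0:17,v1:inf,v2:26,v3:0,v4:inf,v5:2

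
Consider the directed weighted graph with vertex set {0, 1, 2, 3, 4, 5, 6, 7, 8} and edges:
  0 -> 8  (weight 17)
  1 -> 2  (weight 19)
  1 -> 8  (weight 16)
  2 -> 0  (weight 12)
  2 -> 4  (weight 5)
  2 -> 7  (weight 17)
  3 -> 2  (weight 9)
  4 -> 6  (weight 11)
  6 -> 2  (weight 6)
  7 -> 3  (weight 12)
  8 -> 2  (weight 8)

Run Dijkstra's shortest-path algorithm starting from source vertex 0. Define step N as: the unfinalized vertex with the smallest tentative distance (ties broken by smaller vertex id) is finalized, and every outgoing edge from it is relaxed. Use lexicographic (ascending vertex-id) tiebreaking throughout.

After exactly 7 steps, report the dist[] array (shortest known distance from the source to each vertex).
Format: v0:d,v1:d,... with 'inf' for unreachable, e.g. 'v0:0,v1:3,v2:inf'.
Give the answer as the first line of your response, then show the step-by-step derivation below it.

v0:0,v1:inf,v2:25,v3:54,v4:30,v5:inf,v6:41,v7:42,v8:17

step 1: dist = v0:0,v1:inf,v2:inf,v3:inf,v4:inf,v5:inf,v6:inf,v7:inf,v8:17
step 2: dist = v0:0,v1:inf,v2:25,v3:inf,v4:inf,v5:inf,v6:inf,v7:inf,v8:17
step 3: dist = v0:0,v1:inf,v2:25,v3:inf,v4:30,v5:inf,v6:inf,v7:42,v8:17
step 4: dist = v0:0,v1:inf,v2:25,v3:inf,v4:30,v5:inf,v6:41,v7:42,v8:17
step 5: dist = v0:0,v1:inf,v2:25,v3:inf,v4:30,v5:inf,v6:41,v7:42,v8:17
step 6: dist = v0:0,v1:inf,v2:25,v3:54,v4:30,v5:inf,v6:41,v7:42,v8:17
step 7: dist = v0:0,v1:inf,v2:25,v3:54,v4:30,v5:inf,v6:41,v7:42,v8:17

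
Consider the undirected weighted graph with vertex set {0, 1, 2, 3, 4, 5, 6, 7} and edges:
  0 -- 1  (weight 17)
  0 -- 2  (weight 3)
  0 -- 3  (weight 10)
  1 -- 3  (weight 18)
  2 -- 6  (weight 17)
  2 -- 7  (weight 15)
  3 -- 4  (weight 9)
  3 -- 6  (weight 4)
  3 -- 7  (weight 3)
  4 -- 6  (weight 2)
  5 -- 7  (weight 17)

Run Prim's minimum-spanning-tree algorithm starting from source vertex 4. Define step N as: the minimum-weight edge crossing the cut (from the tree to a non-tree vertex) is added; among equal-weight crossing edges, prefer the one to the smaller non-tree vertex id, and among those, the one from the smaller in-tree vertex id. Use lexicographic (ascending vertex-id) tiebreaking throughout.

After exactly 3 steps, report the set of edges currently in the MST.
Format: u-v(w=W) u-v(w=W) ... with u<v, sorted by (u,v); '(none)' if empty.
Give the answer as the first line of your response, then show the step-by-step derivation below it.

3-6(w=4) 3-7(w=3) 4-6(w=2)

step 1: add edge 4-6 (w=2); MST = {4-6(w=2)}
step 2: add edge 3-6 (w=4); MST = {3-6(w=4) 4-6(w=2)}
step 3: add edge 3-7 (w=3); MST = {3-6(w=4) 3-7(w=3) 4-6(w=2)}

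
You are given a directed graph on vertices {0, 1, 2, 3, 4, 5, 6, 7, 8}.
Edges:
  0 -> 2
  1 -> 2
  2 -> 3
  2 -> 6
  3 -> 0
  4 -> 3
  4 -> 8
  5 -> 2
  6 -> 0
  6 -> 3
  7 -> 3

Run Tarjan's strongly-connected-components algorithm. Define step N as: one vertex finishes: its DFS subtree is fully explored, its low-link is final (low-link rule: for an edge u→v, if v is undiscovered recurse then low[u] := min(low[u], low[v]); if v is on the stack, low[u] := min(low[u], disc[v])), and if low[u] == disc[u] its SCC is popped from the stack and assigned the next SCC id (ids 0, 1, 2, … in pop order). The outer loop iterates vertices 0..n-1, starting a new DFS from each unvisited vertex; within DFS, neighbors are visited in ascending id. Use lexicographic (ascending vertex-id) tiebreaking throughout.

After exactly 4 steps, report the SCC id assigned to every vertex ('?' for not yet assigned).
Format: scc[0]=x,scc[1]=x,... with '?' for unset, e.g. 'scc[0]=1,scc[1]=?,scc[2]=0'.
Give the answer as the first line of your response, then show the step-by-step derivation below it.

scc[0]=0,scc[1]=?,scc[2]=0,scc[3]=0,scc[4]=?,scc[5]=?,scc[6]=0,scc[7]=?,scc[8]=?

step 1: low=(low[0]=0,low[1]=?,low[2]=1,low[3]=0,low[4]=?,low[5]=?,low[6]=?,low[7]=?,low[8]=?); scc=(scc[0]=?,scc[1]=?,scc[2]=?,scc[3]=?,scc[4]=?,scc[5]=?,scc[6]=?,scc[7]=?,scc[8]=?)
step 2: low=(low[0]=0,low[1]=?,low[2]=0,low[3]=0,low[4]=?,low[5]=?,low[6]=0,low[7]=?,low[8]=?); scc=(scc[0]=?,scc[1]=?,scc[2]=?,scc[3]=?,scc[4]=?,scc[5]=?,scc[6]=?,scc[7]=?,scc[8]=?)
step 3: low=(low[0]=0,low[1]=?,low[2]=0,low[3]=0,low[4]=?,low[5]=?,low[6]=0,low[7]=?,low[8]=?); scc=(scc[0]=?,scc[1]=?,scc[2]=?,scc[3]=?,scc[4]=?,scc[5]=?,scc[6]=?,scc[7]=?,scc[8]=?)
step 4: low=(low[0]=0,low[1]=?,low[2]=0,low[3]=0,low[4]=?,low[5]=?,low[6]=0,low[7]=?,low[8]=?); scc=(scc[0]=0,scc[1]=?,scc[2]=0,scc[3]=0,scc[4]=?,scc[5]=?,scc[6]=0,scc[7]=?,scc[8]=?)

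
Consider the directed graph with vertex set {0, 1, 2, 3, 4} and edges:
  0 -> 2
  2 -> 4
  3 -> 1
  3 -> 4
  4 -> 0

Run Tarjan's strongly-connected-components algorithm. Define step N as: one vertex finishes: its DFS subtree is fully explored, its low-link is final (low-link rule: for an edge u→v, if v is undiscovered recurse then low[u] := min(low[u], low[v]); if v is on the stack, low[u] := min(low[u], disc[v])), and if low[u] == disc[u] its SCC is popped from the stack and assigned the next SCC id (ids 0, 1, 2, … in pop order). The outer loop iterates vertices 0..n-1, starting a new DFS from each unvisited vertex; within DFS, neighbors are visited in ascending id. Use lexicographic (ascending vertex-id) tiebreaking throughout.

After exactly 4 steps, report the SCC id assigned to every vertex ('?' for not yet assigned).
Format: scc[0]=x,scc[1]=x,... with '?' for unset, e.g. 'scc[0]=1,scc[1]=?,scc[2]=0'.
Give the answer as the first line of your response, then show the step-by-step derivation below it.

scc[0]=0,scc[1]=1,scc[2]=0,scc[3]=?,scc[4]=0

step 1: low=(low[0]=0,low[1]=?,low[2]=1,low[3]=?,low[4]=0); scc=(scc[0]=?,scc[1]=?,scc[2]=?,scc[3]=?,scc[4]=?)
step 2: low=(low[0]=0,low[1]=?,low[2]=0,low[3]=?,low[4]=0); scc=(scc[0]=?,scc[1]=?,scc[2]=?,scc[3]=?,scc[4]=?)
step 3: low=(low[0]=0,low[1]=?,low[2]=0,low[3]=?,low[4]=0); scc=(scc[0]=0,scc[1]=?,scc[2]=0,scc[3]=?,scc[4]=0)
step 4: low=(low[0]=0,low[1]=3,low[2]=0,low[3]=?,low[4]=0); scc=(scc[0]=0,scc[1]=1,scc[2]=0,scc[3]=?,scc[4]=0)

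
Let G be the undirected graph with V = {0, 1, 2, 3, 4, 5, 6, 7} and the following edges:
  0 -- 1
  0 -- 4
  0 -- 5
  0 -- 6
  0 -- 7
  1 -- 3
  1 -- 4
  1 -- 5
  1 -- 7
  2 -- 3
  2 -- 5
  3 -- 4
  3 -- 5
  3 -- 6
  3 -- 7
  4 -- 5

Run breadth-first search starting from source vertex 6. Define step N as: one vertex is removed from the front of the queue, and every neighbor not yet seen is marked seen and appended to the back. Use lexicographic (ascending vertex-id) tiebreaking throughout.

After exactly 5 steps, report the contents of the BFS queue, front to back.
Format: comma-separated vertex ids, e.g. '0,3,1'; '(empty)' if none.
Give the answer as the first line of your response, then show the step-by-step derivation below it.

5,7,2

step 1: dequeue 6; queue=[0,3]; order=6
step 2: dequeue 0; queue=[3,1,4,5,7]; order=6,0
step 3: dequeue 3; queue=[1,4,5,7,2]; order=6,0,3
step 4: dequeue 1; queue=[4,5,7,2]; order=6,0,3,1
step 5: dequeue 4; queue=[5,7,2]; order=6,0,3,1,4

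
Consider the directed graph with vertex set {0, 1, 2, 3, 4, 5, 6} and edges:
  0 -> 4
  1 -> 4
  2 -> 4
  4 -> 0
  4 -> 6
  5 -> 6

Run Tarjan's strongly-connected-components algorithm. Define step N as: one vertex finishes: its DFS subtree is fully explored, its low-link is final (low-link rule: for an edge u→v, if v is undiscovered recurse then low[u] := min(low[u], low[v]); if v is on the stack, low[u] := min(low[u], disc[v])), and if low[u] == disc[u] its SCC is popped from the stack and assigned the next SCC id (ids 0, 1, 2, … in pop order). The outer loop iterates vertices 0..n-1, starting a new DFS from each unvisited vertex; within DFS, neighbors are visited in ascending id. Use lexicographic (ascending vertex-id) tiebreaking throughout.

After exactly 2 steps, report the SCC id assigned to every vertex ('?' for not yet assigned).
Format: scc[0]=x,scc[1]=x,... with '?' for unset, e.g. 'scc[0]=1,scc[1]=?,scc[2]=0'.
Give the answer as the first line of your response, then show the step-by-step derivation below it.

scc[0]=?,scc[1]=?,scc[2]=?,scc[3]=?,scc[4]=?,scc[5]=?,scc[6]=0

step 1: low=(low[0]=0,low[1]=?,low[2]=?,low[3]=?,low[4]=0,low[5]=?,low[6]=2); scc=(scc[0]=?,scc[1]=?,scc[2]=?,scc[3]=?,scc[4]=?,scc[5]=?,scc[6]=0)
step 2: low=(low[0]=0,low[1]=?,low[2]=?,low[3]=?,low[4]=0,low[5]=?,low[6]=2); scc=(scc[0]=?,scc[1]=?,scc[2]=?,scc[3]=?,scc[4]=?,scc[5]=?,scc[6]=0)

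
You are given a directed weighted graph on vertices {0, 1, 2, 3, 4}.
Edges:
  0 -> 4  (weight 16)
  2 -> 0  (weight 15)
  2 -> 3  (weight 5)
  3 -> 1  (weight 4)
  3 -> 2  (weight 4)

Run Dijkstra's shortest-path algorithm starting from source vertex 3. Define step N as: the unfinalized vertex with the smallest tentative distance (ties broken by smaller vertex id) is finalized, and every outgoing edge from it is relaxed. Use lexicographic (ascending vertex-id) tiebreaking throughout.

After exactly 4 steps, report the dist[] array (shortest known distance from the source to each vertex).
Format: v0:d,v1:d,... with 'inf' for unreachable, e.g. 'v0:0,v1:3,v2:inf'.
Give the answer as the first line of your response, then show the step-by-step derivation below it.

v0:19,v1:4,v2:4,v3:0,v4:35

step 1: dist = v0:inf,v1:4,v2:4,v3:0,v4:inf
step 2: dist = v0:inf,v1:4,v2:4,v3:0,v4:inf
step 3: dist = v0:19,v1:4,v2:4,v3:0,v4:inf
step 4: dist = v0:19,v1:4,v2:4,v3:0,v4:35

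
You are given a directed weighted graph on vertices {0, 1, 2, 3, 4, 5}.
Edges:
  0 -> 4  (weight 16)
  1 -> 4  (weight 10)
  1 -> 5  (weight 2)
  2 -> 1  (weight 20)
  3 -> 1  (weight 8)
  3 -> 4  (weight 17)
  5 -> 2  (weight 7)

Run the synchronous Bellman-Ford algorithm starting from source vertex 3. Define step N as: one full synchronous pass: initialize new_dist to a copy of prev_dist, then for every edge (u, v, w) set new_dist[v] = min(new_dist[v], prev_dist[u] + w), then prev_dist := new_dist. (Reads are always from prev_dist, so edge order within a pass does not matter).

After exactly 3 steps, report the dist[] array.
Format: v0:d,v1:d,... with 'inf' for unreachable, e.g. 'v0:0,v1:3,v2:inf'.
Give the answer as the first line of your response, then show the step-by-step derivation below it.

v0:inf,v1:8,v2:17,v3:0,v4:17,v5:10

step 1: dist = v0:inf,v1:8,v2:inf,v3:0,v4:17,v5:inf
step 2: dist = v0:inf,v1:8,v2:inf,v3:0,v4:17,v5:10
step 3: dist = v0:inf,v1:8,v2:17,v3:0,v4:17,v5:10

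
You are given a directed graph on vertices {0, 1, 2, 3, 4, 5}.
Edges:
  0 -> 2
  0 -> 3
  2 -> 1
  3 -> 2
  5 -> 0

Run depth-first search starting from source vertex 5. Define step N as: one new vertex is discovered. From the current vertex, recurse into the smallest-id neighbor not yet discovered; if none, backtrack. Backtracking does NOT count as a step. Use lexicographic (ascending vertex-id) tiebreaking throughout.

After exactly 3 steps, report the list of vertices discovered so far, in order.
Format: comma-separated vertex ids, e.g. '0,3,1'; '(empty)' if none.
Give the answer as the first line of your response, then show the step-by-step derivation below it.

5,0,2

step 1: discover 5; path=5; order=5
step 2: discover 0; path=5>0; order=5,0
step 3: discover 2; path=5>0>2; order=5,0,2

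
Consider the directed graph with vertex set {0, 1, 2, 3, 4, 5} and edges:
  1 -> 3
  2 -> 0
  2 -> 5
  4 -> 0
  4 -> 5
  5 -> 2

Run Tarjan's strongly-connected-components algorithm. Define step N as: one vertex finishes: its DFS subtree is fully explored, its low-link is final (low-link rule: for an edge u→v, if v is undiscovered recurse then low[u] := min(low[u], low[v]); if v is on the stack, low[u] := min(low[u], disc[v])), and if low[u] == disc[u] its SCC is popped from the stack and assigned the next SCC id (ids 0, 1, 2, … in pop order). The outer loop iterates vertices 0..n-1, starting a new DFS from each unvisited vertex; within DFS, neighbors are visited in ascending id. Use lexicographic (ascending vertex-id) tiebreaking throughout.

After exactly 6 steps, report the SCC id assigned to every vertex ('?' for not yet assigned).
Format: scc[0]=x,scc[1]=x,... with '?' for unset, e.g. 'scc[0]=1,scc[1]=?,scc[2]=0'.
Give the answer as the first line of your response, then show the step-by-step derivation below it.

scc[0]=0,scc[1]=2,scc[2]=3,scc[3]=1,scc[4]=4,scc[5]=3

step 1: low=(low[0]=0,low[1]=?,low[2]=?,low[3]=?,low[4]=?,low[5]=?); scc=(scc[0]=0,scc[1]=?,scc[2]=?,scc[3]=?,scc[4]=?,scc[5]=?)
step 2: low=(low[0]=0,low[1]=1,low[2]=?,low[3]=2,low[4]=?,low[5]=?); scc=(scc[0]=0,scc[1]=?,scc[2]=?,scc[3]=1,scc[4]=?,scc[5]=?)
step 3: low=(low[0]=0,low[1]=1,low[2]=?,low[3]=2,low[4]=?,low[5]=?); scc=(scc[0]=0,scc[1]=2,scc[2]=?,scc[3]=1,scc[4]=?,scc[5]=?)
step 4: low=(low[0]=0,low[1]=1,low[2]=3,low[3]=2,low[4]=?,low[5]=3); scc=(scc[0]=0,scc[1]=2,scc[2]=?,scc[3]=1,scc[4]=?,scc[5]=?)
step 5: low=(low[0]=0,low[1]=1,low[2]=3,low[3]=2,low[4]=?,low[5]=3); scc=(scc[0]=0,scc[1]=2,scc[2]=3,scc[3]=1,scc[4]=?,scc[5]=3)
step 6: low=(low[0]=0,low[1]=1,low[2]=3,low[3]=2,low[4]=5,low[5]=3); scc=(scc[0]=0,scc[1]=2,scc[2]=3,scc[3]=1,scc[4]=4,scc[5]=3)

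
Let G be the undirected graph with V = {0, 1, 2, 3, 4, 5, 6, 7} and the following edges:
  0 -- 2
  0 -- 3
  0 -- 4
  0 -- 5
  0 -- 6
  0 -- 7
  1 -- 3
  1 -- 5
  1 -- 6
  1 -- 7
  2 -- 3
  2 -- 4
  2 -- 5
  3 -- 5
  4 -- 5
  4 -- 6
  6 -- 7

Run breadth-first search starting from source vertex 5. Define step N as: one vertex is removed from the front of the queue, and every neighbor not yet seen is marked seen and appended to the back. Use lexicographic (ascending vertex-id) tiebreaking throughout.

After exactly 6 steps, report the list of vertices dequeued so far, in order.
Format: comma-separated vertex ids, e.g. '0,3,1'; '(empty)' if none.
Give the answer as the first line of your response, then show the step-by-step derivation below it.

5,0,1,2,3,4

step 1: dequeue 5; queue=[0,1,2,3,4]; order=5
step 2: dequeue 0; queue=[1,2,3,4,6,7]; order=5,0
step 3: dequeue 1; queue=[2,3,4,6,7]; order=5,0,1
step 4: dequeue 2; queue=[3,4,6,7]; order=5,0,1,2
step 5: dequeue 3; queue=[4,6,7]; order=5,0,1,2,3
step 6: dequeue 4; queue=[6,7]; order=5,0,1,2,3,4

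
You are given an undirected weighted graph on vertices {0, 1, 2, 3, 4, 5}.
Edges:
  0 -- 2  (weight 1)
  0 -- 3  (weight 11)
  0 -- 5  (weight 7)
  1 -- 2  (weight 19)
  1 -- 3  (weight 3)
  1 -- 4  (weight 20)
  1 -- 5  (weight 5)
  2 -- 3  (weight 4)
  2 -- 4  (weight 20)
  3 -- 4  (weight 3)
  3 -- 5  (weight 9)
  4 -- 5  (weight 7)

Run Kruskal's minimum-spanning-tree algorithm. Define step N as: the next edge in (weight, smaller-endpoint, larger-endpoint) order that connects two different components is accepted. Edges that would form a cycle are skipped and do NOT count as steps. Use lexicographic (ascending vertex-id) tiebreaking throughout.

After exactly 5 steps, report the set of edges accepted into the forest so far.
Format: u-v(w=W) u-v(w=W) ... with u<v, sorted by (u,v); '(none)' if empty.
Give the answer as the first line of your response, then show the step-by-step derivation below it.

0-2(w=1) 1-3(w=3) 1-5(w=5) 2-3(w=4) 3-4(w=3)

step 1: add edge 0-2 (w=1); MST = {0-2(w=1)}
step 2: add edge 1-3 (w=3); MST = {0-2(w=1) 1-3(w=3)}
step 3: add edge 3-4 (w=3); MST = {0-2(w=1) 1-3(w=3) 3-4(w=3)}
step 4: add edge 2-3 (w=4); MST = {0-2(w=1) 1-3(w=3) 2-3(w=4) 3-4(w=3)}
step 5: add edge 1-5 (w=5); MST = {0-2(w=1) 1-3(w=3) 1-5(w=5) 2-3(w=4) 3-4(w=3)}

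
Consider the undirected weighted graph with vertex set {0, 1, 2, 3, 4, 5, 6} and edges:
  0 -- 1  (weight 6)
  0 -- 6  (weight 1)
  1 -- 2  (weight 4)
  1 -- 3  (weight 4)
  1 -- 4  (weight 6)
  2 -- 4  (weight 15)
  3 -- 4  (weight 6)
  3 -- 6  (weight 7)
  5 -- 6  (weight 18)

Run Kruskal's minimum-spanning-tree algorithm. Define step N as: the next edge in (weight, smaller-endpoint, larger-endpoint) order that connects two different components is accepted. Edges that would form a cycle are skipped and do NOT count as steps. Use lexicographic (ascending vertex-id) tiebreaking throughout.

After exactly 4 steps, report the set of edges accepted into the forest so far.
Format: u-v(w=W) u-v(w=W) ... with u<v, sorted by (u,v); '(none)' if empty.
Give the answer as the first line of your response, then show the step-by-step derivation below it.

0-1(w=6) 0-6(w=1) 1-2(w=4) 1-3(w=4)

step 1: add edge 0-6 (w=1); MST = {0-6(w=1)}
step 2: add edge 1-2 (w=4); MST = {0-6(w=1) 1-2(w=4)}
step 3: add edge 1-3 (w=4); MST = {0-6(w=1) 1-2(w=4) 1-3(w=4)}
step 4: add edge 0-1 (w=6); MST = {0-1(w=6) 0-6(w=1) 1-2(w=4) 1-3(w=4)}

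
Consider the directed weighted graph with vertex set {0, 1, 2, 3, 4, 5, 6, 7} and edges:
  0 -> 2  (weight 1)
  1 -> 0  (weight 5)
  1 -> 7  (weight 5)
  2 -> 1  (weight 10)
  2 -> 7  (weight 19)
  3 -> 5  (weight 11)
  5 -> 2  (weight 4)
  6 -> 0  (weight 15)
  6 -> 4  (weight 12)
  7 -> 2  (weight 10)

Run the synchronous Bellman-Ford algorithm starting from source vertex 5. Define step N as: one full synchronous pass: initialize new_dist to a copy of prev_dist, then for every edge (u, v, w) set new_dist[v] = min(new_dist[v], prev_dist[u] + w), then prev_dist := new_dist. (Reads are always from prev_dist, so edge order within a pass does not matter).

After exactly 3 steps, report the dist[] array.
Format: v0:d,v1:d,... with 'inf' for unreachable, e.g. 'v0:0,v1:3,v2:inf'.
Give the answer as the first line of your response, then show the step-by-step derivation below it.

v0:19,v1:14,v2:4,v3:inf,v4:inf,v5:0,v6:inf,v7:19

step 1: dist = v0:inf,v1:inf,v2:4,v3:inf,v4:inf,v5:0,v6:inf,v7:inf
step 2: dist = v0:inf,v1:14,v2:4,v3:inf,v4:inf,v5:0,v6:inf,v7:23
step 3: dist = v0:19,v1:14,v2:4,v3:inf,v4:inf,v5:0,v6:inf,v7:19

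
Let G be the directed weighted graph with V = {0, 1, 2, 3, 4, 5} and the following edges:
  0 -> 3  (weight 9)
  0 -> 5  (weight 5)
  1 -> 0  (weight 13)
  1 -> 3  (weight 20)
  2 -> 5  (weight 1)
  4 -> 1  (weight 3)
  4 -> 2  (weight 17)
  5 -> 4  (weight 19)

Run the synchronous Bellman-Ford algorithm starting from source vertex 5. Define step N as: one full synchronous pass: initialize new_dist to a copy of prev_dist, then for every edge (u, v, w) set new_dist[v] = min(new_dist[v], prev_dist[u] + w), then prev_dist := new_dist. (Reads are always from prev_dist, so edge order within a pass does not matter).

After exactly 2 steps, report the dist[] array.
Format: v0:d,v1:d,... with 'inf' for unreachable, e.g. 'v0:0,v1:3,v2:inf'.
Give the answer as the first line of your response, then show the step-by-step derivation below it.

v0:inf,v1:22,v2:36,v3:inf,v4:19,v5:0

step 1: dist = v0:inf,v1:inf,v2:inf,v3:inf,v4:19,v5:0
step 2: dist = v0:inf,v1:22,v2:36,v3:inf,v4:19,v5:0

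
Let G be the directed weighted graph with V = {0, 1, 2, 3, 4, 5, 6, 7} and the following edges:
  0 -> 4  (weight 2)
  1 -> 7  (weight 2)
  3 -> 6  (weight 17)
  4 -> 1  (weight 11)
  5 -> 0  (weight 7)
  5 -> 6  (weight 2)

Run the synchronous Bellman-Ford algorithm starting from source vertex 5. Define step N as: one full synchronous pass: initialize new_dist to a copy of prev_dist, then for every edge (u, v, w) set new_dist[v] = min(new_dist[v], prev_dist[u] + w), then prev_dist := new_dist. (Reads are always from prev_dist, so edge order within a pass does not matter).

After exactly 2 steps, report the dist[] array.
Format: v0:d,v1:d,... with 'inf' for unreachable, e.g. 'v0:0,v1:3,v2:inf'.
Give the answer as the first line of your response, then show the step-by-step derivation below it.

v0:7,v1:inf,v2:inf,v3:inf,v4:9,v5:0,v6:2,v7:inf

step 1: dist = v0:7,v1:inf,v2:inf,v3:inf,v4:inf,v5:0,v6:2,v7:inf
step 2: dist = v0:7,v1:inf,v2:inf,v3:inf,v4:9,v5:0,v6:2,v7:inf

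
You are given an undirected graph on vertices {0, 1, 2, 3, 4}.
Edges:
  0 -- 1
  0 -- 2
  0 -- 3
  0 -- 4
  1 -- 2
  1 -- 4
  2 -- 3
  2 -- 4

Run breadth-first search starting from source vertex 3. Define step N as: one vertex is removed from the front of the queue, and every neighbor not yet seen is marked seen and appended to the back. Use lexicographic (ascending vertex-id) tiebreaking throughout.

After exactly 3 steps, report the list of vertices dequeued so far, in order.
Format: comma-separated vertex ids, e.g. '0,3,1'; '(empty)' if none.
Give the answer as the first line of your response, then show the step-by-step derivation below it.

3,0,2

step 1: dequeue 3; queue=[0,2]; order=3
step 2: dequeue 0; queue=[2,1,4]; order=3,0
step 3: dequeue 2; queue=[1,4]; order=3,0,2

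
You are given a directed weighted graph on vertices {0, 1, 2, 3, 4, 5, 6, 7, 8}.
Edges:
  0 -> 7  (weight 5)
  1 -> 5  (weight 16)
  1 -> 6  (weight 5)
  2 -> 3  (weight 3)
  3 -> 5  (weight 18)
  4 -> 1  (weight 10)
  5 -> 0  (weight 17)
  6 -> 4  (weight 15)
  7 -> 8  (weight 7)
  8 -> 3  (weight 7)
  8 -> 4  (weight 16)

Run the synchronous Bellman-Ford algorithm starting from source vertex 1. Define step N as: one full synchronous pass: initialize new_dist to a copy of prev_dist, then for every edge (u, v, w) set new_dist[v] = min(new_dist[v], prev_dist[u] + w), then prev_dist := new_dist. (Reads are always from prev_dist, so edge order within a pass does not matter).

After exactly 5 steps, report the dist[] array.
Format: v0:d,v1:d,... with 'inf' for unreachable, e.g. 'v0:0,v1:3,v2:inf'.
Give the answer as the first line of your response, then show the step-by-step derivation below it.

v0:33,v1:0,v2:inf,v3:52,v4:20,v5:16,v6:5,v7:38,v8:45

step 1: dist = v0:inf,v1:0,v2:inf,v3:inf,v4:inf,v5:16,v6:5,v7:inf,v8:inf
step 2: dist = v0:33,v1:0,v2:inf,v3:inf,v4:20,v5:16,v6:5,v7:inf,v8:inf
step 3: dist = v0:33,v1:0,v2:inf,v3:inf,v4:20,v5:16,v6:5,v7:38,v8:inf
step 4: dist = v0:33,v1:0,v2:inf,v3:inf,v4:20,v5:16,v6:5,v7:38,v8:45
step 5: dist = v0:33,v1:0,v2:inf,v3:52,v4:20,v5:16,v6:5,v7:38,v8:45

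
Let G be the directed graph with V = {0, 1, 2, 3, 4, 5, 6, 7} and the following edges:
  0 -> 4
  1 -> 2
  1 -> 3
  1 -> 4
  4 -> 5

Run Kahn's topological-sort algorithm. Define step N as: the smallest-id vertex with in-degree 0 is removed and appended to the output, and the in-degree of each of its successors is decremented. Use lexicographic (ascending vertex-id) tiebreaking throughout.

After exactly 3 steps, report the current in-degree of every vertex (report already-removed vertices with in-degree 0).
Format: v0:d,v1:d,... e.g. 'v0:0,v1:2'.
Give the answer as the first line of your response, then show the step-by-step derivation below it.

v0:0,v1:0,v2:0,v3:0,v4:0,v5:1,v6:0,v7:0

step 1: output 0; order=[0]; indeg=(0,0,1,1,1,1,0,0)
step 2: output 1; order=[0,1]; indeg=(0,0,0,0,0,1,0,0)
step 3: output 2; order=[0,1,2]; indeg=(0,0,0,0,0,1,0,0)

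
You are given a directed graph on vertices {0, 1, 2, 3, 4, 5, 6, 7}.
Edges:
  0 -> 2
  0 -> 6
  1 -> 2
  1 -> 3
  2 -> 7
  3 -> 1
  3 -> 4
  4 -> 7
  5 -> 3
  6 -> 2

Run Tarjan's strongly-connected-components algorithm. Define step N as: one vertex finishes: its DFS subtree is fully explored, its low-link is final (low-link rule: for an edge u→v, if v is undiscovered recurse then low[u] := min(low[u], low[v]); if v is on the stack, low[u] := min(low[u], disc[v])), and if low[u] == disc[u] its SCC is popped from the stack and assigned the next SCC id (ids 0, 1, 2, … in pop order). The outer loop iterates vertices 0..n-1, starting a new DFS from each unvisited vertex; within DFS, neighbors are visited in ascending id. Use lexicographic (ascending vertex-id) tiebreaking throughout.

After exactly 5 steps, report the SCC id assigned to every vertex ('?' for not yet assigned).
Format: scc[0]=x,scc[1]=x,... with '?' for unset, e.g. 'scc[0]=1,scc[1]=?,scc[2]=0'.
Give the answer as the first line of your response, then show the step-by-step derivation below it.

scc[0]=3,scc[1]=?,scc[2]=1,scc[3]=?,scc[4]=4,scc[5]=?,scc[6]=2,scc[7]=0

step 1: low=(low[0]=0,low[1]=?,low[2]=1,low[3]=?,low[4]=?,low[5]=?,low[6]=?,low[7]=2); scc=(scc[0]=?,scc[1]=?,scc[2]=?,scc[3]=?,scc[4]=?,scc[5]=?,scc[6]=?,scc[7]=0)
step 2: low=(low[0]=0,low[1]=?,low[2]=1,low[3]=?,low[4]=?,low[5]=?,low[6]=?,low[7]=2); scc=(scc[0]=?,scc[1]=?,scc[2]=1,scc[3]=?,scc[4]=?,scc[5]=?,scc[6]=?,scc[7]=0)
step 3: low=(low[0]=0,low[1]=?,low[2]=1,low[3]=?,low[4]=?,low[5]=?,low[6]=3,low[7]=2); scc=(scc[0]=?,scc[1]=?,scc[2]=1,scc[3]=?,scc[4]=?,scc[5]=?,scc[6]=2,scc[7]=0)
step 4: low=(low[0]=0,low[1]=?,low[2]=1,low[3]=?,low[4]=?,low[5]=?,low[6]=3,low[7]=2); scc=(scc[0]=3,scc[1]=?,scc[2]=1,scc[3]=?,scc[4]=?,scc[5]=?,scc[6]=2,scc[7]=0)
step 5: low=(low[0]=0,low[1]=4,low[2]=1,low[3]=4,low[4]=6,low[5]=?,low[6]=3,low[7]=2); scc=(scc[0]=3,scc[1]=?,scc[2]=1,scc[3]=?,scc[4]=4,scc[5]=?,scc[6]=2,scc[7]=0)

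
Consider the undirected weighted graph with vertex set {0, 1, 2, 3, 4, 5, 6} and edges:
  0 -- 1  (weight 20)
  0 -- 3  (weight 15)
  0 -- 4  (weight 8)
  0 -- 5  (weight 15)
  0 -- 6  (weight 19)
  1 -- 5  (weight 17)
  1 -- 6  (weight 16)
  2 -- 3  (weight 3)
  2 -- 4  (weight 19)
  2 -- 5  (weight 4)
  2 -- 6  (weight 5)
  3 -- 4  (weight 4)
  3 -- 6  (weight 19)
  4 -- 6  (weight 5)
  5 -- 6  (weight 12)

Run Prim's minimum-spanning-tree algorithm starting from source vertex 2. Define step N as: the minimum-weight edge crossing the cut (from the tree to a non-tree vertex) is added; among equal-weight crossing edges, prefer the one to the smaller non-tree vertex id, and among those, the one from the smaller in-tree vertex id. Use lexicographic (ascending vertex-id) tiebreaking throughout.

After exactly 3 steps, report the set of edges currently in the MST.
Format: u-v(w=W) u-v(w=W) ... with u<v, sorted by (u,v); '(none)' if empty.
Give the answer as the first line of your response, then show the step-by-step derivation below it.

2-3(w=3) 2-5(w=4) 3-4(w=4)

step 1: add edge 2-3 (w=3); MST = {2-3(w=3)}
step 2: add edge 3-4 (w=4); MST = {2-3(w=3) 3-4(w=4)}
step 3: add edge 2-5 (w=4); MST = {2-3(w=3) 2-5(w=4) 3-4(w=4)}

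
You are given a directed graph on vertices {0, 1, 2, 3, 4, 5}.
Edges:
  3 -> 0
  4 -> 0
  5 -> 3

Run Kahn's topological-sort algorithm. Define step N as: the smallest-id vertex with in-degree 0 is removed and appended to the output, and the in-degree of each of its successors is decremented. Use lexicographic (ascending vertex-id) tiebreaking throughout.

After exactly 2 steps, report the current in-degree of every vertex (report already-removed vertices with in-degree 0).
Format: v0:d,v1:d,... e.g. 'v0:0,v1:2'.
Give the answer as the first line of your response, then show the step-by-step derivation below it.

v0:2,v1:0,v2:0,v3:1,v4:0,v5:0

step 1: output 1; order=[1]; indeg=(2,0,0,1,0,0)
step 2: output 2; order=[1,2]; indeg=(2,0,0,1,0,0)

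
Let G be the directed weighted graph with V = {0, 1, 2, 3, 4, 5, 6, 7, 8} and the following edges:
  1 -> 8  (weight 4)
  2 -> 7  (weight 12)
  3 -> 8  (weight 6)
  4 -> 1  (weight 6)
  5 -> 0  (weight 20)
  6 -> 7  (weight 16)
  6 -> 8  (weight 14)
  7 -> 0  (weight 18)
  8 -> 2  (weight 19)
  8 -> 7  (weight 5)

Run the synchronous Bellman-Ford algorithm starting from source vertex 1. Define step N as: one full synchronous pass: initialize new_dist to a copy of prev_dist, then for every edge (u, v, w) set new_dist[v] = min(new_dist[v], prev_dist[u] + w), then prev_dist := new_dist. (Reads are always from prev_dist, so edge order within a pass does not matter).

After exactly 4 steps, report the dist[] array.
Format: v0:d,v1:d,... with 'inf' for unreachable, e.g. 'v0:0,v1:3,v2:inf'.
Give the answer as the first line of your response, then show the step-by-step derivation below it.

v0:27,v1:0,v2:23,v3:inf,v4:inf,v5:inf,v6:inf,v7:9,v8:4

step 1: dist = v0:inf,v1:0,v2:inf,v3:inf,v4:inf,v5:inf,v6:inf,v7:inf,v8:4
step 2: dist = v0:inf,v1:0,v2:23,v3:inf,v4:inf,v5:inf,v6:inf,v7:9,v8:4
step 3: dist = v0:27,v1:0,v2:23,v3:inf,v4:inf,v5:inf,v6:inf,v7:9,v8:4
step 4: dist = v0:27,v1:0,v2:23,v3:inf,v4:inf,v5:inf,v6:inf,v7:9,v8:4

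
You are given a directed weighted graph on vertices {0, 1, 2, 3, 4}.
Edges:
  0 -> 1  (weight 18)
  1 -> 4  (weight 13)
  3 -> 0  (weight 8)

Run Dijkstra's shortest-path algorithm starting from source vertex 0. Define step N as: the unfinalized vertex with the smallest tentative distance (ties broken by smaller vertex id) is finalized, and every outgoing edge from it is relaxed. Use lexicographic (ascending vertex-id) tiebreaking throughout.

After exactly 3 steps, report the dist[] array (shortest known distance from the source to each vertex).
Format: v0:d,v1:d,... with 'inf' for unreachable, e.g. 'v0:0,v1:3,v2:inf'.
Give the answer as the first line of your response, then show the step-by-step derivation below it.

v0:0,v1:18,v2:inf,v3:inf,v4:31

step 1: dist = v0:0,v1:18,v2:inf,v3:inf,v4:inf
step 2: dist = v0:0,v1:18,v2:inf,v3:inf,v4:31
step 3: dist = v0:0,v1:18,v2:inf,v3:inf,v4:31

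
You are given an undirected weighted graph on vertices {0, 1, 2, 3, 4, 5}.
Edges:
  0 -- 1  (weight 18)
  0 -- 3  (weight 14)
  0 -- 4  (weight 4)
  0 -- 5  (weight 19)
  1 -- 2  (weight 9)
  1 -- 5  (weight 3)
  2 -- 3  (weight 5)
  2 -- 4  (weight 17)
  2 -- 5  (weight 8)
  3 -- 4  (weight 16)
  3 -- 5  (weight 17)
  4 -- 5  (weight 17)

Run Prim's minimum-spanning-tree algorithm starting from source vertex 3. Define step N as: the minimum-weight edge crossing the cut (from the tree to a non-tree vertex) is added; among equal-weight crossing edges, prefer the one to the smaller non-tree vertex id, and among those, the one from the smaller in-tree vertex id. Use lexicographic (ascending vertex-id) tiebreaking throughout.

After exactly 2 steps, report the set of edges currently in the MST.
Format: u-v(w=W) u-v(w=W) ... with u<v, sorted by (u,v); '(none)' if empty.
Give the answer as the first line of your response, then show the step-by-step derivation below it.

2-3(w=5) 2-5(w=8)

step 1: add edge 2-3 (w=5); MST = {2-3(w=5)}
step 2: add edge 2-5 (w=8); MST = {2-3(w=5) 2-5(w=8)}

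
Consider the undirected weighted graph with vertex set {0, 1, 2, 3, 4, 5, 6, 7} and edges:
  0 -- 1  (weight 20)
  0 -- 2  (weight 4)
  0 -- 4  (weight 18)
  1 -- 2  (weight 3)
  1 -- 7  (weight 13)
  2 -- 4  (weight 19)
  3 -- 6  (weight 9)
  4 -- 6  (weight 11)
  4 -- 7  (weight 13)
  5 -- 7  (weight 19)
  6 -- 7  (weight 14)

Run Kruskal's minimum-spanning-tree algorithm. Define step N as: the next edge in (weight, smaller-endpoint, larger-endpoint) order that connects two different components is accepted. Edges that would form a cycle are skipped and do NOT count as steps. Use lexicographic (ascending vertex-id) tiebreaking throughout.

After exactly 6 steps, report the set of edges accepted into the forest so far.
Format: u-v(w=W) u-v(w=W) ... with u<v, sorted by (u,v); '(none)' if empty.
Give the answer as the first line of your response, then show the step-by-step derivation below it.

0-2(w=4) 1-2(w=3) 1-7(w=13) 3-6(w=9) 4-6(w=11) 4-7(w=13)

step 1: add edge 1-2 (w=3); MST = {1-2(w=3)}
step 2: add edge 0-2 (w=4); MST = {0-2(w=4) 1-2(w=3)}
step 3: add edge 3-6 (w=9); MST = {0-2(w=4) 1-2(w=3) 3-6(w=9)}
step 4: add edge 4-6 (w=11); MST = {0-2(w=4) 1-2(w=3) 3-6(w=9) 4-6(w=11)}
step 5: add edge 1-7 (w=13); MST = {0-2(w=4) 1-2(w=3) 1-7(w=13) 3-6(w=9) 4-6(w=11)}
step 6: add edge 4-7 (w=13); MST = {0-2(w=4) 1-2(w=3) 1-7(w=13) 3-6(w=9) 4-6(w=11) 4-7(w=13)}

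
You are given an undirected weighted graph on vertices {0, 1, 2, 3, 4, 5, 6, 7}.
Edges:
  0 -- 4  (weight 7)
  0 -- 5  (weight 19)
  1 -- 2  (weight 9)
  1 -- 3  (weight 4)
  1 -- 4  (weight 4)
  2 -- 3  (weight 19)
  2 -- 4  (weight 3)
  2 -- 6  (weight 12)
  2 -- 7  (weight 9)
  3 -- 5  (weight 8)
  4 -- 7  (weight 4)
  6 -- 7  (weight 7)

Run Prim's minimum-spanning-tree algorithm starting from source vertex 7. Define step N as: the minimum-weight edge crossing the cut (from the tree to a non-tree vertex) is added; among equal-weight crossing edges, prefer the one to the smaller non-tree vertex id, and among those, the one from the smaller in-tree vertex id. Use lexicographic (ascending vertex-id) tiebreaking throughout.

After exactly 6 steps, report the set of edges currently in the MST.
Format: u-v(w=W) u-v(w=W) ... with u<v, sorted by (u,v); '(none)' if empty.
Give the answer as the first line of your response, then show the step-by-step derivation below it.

0-4(w=7) 1-3(w=4) 1-4(w=4) 2-4(w=3) 4-7(w=4) 6-7(w=7)

step 1: add edge 4-7 (w=4); MST = {4-7(w=4)}
step 2: add edge 2-4 (w=3); MST = {2-4(w=3) 4-7(w=4)}
step 3: add edge 1-4 (w=4); MST = {1-4(w=4) 2-4(w=3) 4-7(w=4)}
step 4: add edge 1-3 (w=4); MST = {1-3(w=4) 1-4(w=4) 2-4(w=3) 4-7(w=4)}
step 5: add edge 0-4 (w=7); MST = {0-4(w=7) 1-3(w=4) 1-4(w=4) 2-4(w=3) 4-7(w=4)}
step 6: add edge 6-7 (w=7); MST = {0-4(w=7) 1-3(w=4) 1-4(w=4) 2-4(w=3) 4-7(w=4) 6-7(w=7)}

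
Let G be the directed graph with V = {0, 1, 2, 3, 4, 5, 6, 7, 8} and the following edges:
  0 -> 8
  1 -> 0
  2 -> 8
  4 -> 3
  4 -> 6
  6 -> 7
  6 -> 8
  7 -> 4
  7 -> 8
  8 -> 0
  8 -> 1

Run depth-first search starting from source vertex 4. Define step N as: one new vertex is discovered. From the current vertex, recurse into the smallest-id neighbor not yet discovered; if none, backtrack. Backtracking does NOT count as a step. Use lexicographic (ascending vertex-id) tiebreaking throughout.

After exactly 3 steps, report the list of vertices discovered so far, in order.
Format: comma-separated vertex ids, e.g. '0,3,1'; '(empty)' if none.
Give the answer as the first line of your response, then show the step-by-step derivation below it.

4,3,6

step 1: discover 4; path=4; order=4
step 2: discover 3; path=4>3; order=4,3
step 3: discover 6; path=4>6; order=4,3,6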